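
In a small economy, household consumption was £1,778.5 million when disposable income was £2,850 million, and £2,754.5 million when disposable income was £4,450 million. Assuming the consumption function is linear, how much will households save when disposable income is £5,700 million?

MPC = (2754.5 − 1778.5)/(4450 − 2850) = 976/1600 = 0.61
a = 1778.5 − 0.61(2850) = 1778.5 − 1738.5 = 40
C = 40 + 0.61(5700) = 3517
S = 5700 − 3517 = 2183

S = 2183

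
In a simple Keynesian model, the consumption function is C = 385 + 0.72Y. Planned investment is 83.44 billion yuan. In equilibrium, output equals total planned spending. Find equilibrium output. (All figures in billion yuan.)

Y = 1673

Y = C + I = 385 + 0.72Y + 83.44
Y − 0.72Y = 468.44
0.28Y = 468.44, so Y = 468.44/0.28 = 1673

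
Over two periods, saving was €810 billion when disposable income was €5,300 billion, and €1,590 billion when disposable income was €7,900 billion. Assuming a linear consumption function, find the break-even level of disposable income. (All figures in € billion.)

MPS = ΔS/ΔY = (1590 − 810)/(7900 − 5300) = 780/2600 = 0.3
MPC = 1 − MPS = 0.7
From S(5300) = 810: −a + 0.3(5300) = 810, so a = 1590 − 810 = 780
Break-even (S = 0): Y = a/MPS = 780/0.3 = 2600

Y = 2600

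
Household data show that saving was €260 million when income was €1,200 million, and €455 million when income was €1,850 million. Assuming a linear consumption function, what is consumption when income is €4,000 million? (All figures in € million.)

C = 2900

MPS = ΔS/ΔY = (455 − 260)/(1850 − 1200) = 195/650 = 0.3
MPC = 1 − MPS = 0.7
Autonomous saving = 260 − 0.3(1200) = -100, so a = 100
C = 100 + 0.7(4000) = 100 + 2800 = 2900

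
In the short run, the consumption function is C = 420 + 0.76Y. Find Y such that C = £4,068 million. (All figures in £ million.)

Y = 4800

420 + 0.76Y = 4068
0.76Y = 3648, so Y = 3648/0.76 = 4800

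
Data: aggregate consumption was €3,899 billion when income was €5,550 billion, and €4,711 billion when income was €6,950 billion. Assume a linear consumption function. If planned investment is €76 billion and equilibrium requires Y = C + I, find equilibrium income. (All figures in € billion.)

MPC = (4711 − 3899)/(6950 − 5550) = 812/1400 = 0.58
a = 3899 − 0.58(5550) = 680
Equilibrium: Y = 680 + 0.58Y + 76
0.42Y = 756, so Y = 756/0.42 = 1800

Y = 1800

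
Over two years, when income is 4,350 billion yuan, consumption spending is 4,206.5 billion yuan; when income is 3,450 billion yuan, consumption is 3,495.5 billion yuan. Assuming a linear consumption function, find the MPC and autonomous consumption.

MPC = ΔC/ΔY = (4206.5 − 3495.5)/(4350 − 3450) = 711/900 = 0.79
a = C − MPC·Y = 3495.5 − 0.79(3450) = 3495.5 − 2725.5 = 770

MPC = 0.79; a = 770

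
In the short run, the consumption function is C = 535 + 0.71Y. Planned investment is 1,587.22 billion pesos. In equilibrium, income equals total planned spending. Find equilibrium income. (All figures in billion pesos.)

Y = C + I = 535 + 0.71Y + 1587.22
Y − 0.71Y = 2122.22
0.29Y = 2122.22, so Y = 2122.22/0.29 = 7318

Y = 7318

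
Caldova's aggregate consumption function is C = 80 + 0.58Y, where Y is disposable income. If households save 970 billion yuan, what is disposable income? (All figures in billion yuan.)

Y = 2500

S = Y − C = -80 + 0.42Y
-80 + 0.42Y = 970, so 0.42Y = 1050 and Y = 2500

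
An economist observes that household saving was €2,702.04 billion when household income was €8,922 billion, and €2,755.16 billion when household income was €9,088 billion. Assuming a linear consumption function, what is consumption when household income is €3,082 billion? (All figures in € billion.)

C = 2248.76

MPS = ΔS/ΔY = (2755.16 − 2702.04)/(9088 − 8922) = 53.12/166 = 0.32
MPC = 1 − MPS = 0.68
Autonomous saving = 2702.04 − 0.32(8922) = -153, so a = 153
C = 153 + 0.68(3082) = 153 + 2095.76 = 2248.76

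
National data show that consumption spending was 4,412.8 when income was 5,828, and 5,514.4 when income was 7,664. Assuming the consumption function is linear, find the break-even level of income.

Y = 2290

MPC = (5514.4 − 4412.8)/(7664 − 5828) = 1101.6/1836 = 0.6
a = 4412.8 − 0.6(5828) = 4412.8 − 3496.8 = 916
Break-even: Y = a/(1−MPC) = 916/0.4 = 2290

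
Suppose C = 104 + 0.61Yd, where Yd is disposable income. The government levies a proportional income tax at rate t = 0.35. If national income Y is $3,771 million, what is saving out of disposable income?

Yd = (1 − 0.35)(3771) = 0.65(3771) = 2451.15
C = 104 + 0.61(2451.15) = 104 + 1495.2015 = 1599.2015
S = Yd − C = 2451.15 − 1599.2015 = 851.9485

S = 851.9485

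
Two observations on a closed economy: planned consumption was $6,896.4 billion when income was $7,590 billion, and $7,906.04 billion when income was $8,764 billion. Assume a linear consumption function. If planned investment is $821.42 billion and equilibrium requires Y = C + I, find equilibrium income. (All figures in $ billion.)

MPC = (7906.04 − 6896.4)/(8764 − 7590) = 1009.64/1174 = 0.86
a = 6896.4 − 0.86(7590) = 369
Equilibrium: Y = 369 + 0.86Y + 821.42
0.14Y = 1190.42, so Y = 1190.42/0.14 = 8503

Y = 8503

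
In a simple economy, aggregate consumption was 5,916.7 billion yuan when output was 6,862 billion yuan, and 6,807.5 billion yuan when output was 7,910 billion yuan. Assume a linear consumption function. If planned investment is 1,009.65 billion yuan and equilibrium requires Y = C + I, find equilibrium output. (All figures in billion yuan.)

MPC = (6807.5 − 5916.7)/(7910 − 6862) = 890.8/1048 = 0.85
a = 5916.7 − 0.85(6862) = 84
Equilibrium: Y = 84 + 0.85Y + 1009.65
0.15Y = 1093.65, so Y = 1093.65/0.15 = 7291

Y = 7291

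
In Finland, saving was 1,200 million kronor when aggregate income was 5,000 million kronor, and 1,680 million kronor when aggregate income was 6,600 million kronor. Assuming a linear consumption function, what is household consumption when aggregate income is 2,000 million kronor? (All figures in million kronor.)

MPS = ΔS/ΔY = (1680 − 1200)/(6600 − 5000) = 480/1600 = 0.3
MPC = 1 − MPS = 0.7
Autonomous saving = 1200 − 0.3(5000) = -300, so a = 300
C = 300 + 0.7(2000) = 300 + 1400 = 1700

C = 1700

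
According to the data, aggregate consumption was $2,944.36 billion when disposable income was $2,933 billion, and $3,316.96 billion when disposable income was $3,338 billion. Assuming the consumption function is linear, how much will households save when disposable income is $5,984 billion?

S = 232.72

MPC = (3316.96 − 2944.36)/(3338 − 2933) = 372.6/405 = 0.92
a = 2944.36 − 0.92(2933) = 2944.36 − 2698.36 = 246
C = 246 + 0.92(5984) = 5751.28
S = 5984 − 5751.28 = 232.72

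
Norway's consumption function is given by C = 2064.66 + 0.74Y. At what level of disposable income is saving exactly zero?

At break-even, C = Y: 2064.66 + 0.74Y = Y
0.26Y = 2064.66, so Y = 2064.66/0.26 = 7941

Y = 7941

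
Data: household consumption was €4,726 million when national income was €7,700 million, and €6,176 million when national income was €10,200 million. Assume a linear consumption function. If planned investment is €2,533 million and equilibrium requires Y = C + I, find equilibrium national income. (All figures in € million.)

MPC = (6176 − 4726)/(10200 − 7700) = 1450/2500 = 0.58
a = 4726 − 0.58(7700) = 260
Equilibrium: Y = 260 + 0.58Y + 2533
0.42Y = 2793, so Y = 2793/0.42 = 6650

Y = 6650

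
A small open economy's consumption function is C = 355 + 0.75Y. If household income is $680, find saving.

C = 355 + 0.75(680) = 355 + 510 = 865
S = Y − C = 680 − 865 = -185

S = -185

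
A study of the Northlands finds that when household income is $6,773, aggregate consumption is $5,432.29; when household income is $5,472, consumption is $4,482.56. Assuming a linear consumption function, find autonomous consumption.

a = 488

MPC = ΔC/ΔY = (5432.29 − 4482.56)/(6773 − 5472) = 949.73/1301 = 0.73
a = C − MPC·Y = 4482.56 − 0.73(5472) = 4482.56 − 3994.56 = 488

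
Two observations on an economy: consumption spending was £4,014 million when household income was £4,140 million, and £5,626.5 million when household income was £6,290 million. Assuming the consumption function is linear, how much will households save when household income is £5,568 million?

S = 483

MPC = (5626.5 − 4014)/(6290 − 4140) = 1612.5/2150 = 0.75
a = 4014 − 0.75(4140) = 4014 − 3105 = 909
C = 909 + 0.75(5568) = 5085
S = 5568 − 5085 = 483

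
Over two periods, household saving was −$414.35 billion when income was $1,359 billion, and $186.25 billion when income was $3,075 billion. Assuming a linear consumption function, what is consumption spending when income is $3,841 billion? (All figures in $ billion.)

C = 3386.65

MPS = ΔS/ΔY = (186.25 − (-414.35))/(3075 − 1359) = 600.6/1716 = 0.35
MPC = 1 − MPS = 0.65
Autonomous saving = -414.35 − 0.35(1359) = -890, so a = 890
C = 890 + 0.65(3841) = 890 + 2496.65 = 3386.65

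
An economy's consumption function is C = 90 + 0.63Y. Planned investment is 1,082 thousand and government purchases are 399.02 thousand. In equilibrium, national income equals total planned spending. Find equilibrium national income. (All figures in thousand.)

Y = 4246

Y = C + I + G = 90 + 0.63Y + 1082 + 399.02
Y − 0.63Y = 1571.02
0.37Y = 1571.02, so Y = 1571.02/0.37 = 4246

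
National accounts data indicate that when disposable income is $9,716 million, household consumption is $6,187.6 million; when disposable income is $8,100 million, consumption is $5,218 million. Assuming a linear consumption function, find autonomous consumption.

MPC = ΔC/ΔY = (6187.6 − 5218)/(9716 − 8100) = 969.6/1616 = 0.6
a = C − MPC·Y = 5218 − 0.6(8100) = 5218 − 4860 = 358

a = 358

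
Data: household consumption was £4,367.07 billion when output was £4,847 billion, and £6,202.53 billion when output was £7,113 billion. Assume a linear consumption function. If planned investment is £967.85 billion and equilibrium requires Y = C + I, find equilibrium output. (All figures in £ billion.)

Y = 7415

MPC = (6202.53 − 4367.07)/(7113 − 4847) = 1835.46/2266 = 0.81
a = 4367.07 − 0.81(4847) = 441
Equilibrium: Y = 441 + 0.81Y + 967.85
0.19Y = 1408.85, so Y = 1408.85/0.19 = 7415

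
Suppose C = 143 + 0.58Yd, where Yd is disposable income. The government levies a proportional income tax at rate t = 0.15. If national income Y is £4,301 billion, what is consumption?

C = 2263.393

Yd = (1 − 0.15)(4301) = 0.85(4301) = 3655.85
C = 143 + 0.58(3655.85) = 143 + 2120.393 = 2263.393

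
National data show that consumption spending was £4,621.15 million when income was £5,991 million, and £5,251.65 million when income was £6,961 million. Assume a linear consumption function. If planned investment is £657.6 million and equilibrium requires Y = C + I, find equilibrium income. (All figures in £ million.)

Y = 3956

MPC = (5251.65 − 4621.15)/(6961 − 5991) = 630.5/970 = 0.65
a = 4621.15 − 0.65(5991) = 727
Equilibrium: Y = 727 + 0.65Y + 657.6
0.35Y = 1384.6, so Y = 1384.6/0.35 = 3956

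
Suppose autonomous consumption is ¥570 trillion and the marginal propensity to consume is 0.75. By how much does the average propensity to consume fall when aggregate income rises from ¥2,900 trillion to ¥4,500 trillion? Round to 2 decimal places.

At Y = 2900: C = 570 + 0.75(2900) = 2745, APC = 2745/2900 = 0.947
At Y = 4500: C = 3945, APC = 3945/4500 = 0.877
Fall in APC = 0.947 − 0.877 = 0.07

ΔAPC = 0.07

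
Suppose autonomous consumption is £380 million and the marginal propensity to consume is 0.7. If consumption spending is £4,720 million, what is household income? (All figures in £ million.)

Y = 6200

380 + 0.7Y = 4720
0.7Y = 4340, so Y = 4340/0.7 = 6200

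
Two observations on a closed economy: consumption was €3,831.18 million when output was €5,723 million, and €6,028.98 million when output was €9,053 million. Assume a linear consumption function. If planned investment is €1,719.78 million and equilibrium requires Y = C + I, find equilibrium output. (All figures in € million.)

MPC = (6028.98 − 3831.18)/(9053 − 5723) = 2197.8/3330 = 0.66
a = 3831.18 − 0.66(5723) = 54
Equilibrium: Y = 54 + 0.66Y + 1719.78
0.34Y = 1773.78, so Y = 1773.78/0.34 = 5217

Y = 5217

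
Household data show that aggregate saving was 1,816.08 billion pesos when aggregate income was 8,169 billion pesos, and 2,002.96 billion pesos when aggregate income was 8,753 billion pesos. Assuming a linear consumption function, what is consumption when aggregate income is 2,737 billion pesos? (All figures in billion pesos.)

MPS = ΔS/ΔY = (2002.96 − 1816.08)/(8753 − 8169) = 186.88/584 = 0.32
MPC = 1 − MPS = 0.68
Autonomous saving = 1816.08 − 0.32(8169) = -798, so a = 798
C = 798 + 0.68(2737) = 798 + 1861.16 = 2659.16

C = 2659.16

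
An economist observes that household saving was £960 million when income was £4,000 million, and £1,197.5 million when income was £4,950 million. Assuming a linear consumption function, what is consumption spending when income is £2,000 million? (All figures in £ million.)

C = 1540

MPS = ΔS/ΔY = (1197.5 − 960)/(4950 − 4000) = 237.5/950 = 0.25
MPC = 1 − MPS = 0.75
Autonomous saving = 960 − 0.25(4000) = -40, so a = 40
C = 40 + 0.75(2000) = 40 + 1500 = 1540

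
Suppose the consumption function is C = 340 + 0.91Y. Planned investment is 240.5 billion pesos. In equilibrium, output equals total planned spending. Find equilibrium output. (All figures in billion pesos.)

Y = C + I = 340 + 0.91Y + 240.5
Y − 0.91Y = 580.5
0.09Y = 580.5, so Y = 580.5/0.09 = 6450

Y = 6450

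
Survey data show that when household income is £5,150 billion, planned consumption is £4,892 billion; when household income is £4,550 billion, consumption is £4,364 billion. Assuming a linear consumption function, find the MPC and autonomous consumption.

MPC = ΔC/ΔY = (4892 − 4364)/(5150 − 4550) = 528/600 = 0.88
a = C − MPC·Y = 4364 − 0.88(4550) = 4364 − 4004 = 360

MPC = 0.88; a = 360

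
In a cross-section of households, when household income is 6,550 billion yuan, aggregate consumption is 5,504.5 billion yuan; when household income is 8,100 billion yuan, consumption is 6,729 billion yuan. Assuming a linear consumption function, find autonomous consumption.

MPC = ΔC/ΔY = (6729 − 5504.5)/(8100 − 6550) = 1224.5/1550 = 0.79
a = C − MPC·Y = 5504.5 − 0.79(6550) = 5504.5 − 5174.5 = 330

a = 330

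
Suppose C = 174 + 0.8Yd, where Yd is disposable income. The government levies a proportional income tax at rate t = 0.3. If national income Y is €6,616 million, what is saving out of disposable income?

Yd = (1 − 0.3)(6616) = 0.7(6616) = 4631.2
C = 174 + 0.8(4631.2) = 174 + 3704.96 = 3878.96
S = Yd − C = 4631.2 − 3878.96 = 752.24

S = 752.24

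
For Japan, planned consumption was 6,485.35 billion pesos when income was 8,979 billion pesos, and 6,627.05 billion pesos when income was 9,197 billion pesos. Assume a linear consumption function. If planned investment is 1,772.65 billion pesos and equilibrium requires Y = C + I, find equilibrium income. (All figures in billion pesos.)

Y = 6919

MPC = (6627.05 − 6485.35)/(9197 − 8979) = 141.7/218 = 0.65
a = 6485.35 − 0.65(8979) = 649
Equilibrium: Y = 649 + 0.65Y + 1772.65
0.35Y = 2421.65, so Y = 2421.65/0.35 = 6919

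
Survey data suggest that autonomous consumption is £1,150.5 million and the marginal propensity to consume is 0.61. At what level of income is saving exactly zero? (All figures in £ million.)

Y = 2950

At break-even, C = Y: 1150.5 + 0.61Y = Y
0.39Y = 1150.5, so Y = 1150.5/0.39 = 2950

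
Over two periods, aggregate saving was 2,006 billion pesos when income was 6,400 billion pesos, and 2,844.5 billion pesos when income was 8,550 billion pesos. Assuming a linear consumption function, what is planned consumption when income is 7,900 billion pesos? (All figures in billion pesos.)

C = 5309

MPS = ΔS/ΔY = (2844.5 − 2006)/(8550 − 6400) = 838.5/2150 = 0.39
MPC = 1 − MPS = 0.61
Autonomous saving = 2006 − 0.39(6400) = -490, so a = 490
C = 490 + 0.61(7900) = 490 + 4819 = 5309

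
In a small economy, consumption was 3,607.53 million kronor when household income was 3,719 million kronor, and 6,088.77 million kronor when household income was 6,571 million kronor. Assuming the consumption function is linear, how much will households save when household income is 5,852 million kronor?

S = 388.76

MPC = (6088.77 − 3607.53)/(6571 − 3719) = 2481.24/2852 = 0.87
a = 3607.53 − 0.87(3719) = 3607.53 − 3235.53 = 372
C = 372 + 0.87(5852) = 5463.24
S = 5852 − 5463.24 = 388.76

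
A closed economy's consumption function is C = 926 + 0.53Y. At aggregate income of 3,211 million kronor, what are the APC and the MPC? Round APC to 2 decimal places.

MPC = 0.53 (the slope of the consumption function)
C = 926 + 0.53(3211) = 2627.83, so APC = 2627.83/3211 = 0.82

APC = 0.82; MPC = 0.53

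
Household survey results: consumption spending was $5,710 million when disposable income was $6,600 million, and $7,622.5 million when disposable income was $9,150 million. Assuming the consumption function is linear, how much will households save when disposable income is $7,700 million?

S = 1165

MPC = (7622.5 − 5710)/(9150 − 6600) = 1912.5/2550 = 0.75
a = 5710 − 0.75(6600) = 5710 − 4950 = 760
C = 760 + 0.75(7700) = 6535
S = 7700 − 6535 = 1165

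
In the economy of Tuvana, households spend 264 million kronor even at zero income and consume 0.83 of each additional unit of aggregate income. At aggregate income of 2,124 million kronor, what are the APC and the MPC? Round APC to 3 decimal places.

APC = 0.954; MPC = 0.83

MPC = 0.83 (the slope of the consumption function)
C = 264 + 0.83(2124) = 2026.92, so APC = 2026.92/2124 = 0.954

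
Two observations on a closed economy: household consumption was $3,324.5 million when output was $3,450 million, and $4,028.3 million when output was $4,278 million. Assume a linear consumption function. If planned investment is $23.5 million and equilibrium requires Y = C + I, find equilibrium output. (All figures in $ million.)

Y = 2770

MPC = (4028.3 − 3324.5)/(4278 − 3450) = 703.8/828 = 0.85
a = 3324.5 − 0.85(3450) = 392
Equilibrium: Y = 392 + 0.85Y + 23.5
0.15Y = 415.5, so Y = 415.5/0.15 = 2770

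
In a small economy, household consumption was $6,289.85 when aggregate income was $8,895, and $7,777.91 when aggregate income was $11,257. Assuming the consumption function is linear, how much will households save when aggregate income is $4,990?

MPC = (7777.91 − 6289.85)/(11257 − 8895) = 1488.06/2362 = 0.63
a = 6289.85 − 0.63(8895) = 6289.85 − 5603.85 = 686
C = 686 + 0.63(4990) = 3829.7
S = 4990 − 3829.7 = 1160.3

S = 1160.3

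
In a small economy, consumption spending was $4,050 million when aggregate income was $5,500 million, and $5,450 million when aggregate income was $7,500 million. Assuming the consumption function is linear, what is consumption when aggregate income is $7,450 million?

MPC = (5450 − 4050)/(7500 − 5500) = 1400/2000 = 0.7
a = 4050 − 0.7(5500) = 4050 − 3850 = 200
C = 200 + 0.7(7450) = 200 + 5215 = 5415

C = 5415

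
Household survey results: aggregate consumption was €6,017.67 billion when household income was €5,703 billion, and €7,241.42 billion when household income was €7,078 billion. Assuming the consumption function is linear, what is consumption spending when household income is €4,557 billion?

MPC = (7241.42 − 6017.67)/(7078 − 5703) = 1223.75/1375 = 0.89
a = 6017.67 − 0.89(5703) = 6017.67 − 5075.67 = 942
C = 942 + 0.89(4557) = 942 + 4055.73 = 4997.73

C = 4997.73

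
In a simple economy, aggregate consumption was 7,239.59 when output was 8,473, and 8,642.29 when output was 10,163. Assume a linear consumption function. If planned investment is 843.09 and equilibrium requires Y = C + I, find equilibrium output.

MPC = (8642.29 − 7239.59)/(10163 − 8473) = 1402.7/1690 = 0.83
a = 7239.59 − 0.83(8473) = 207
Equilibrium: Y = 207 + 0.83Y + 843.09
0.17Y = 1050.09, so Y = 1050.09/0.17 = 6177

Y = 6177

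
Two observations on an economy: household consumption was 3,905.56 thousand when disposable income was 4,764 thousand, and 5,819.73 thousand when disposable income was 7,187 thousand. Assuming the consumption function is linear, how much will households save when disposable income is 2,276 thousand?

S = 335.96

MPC = (5819.73 − 3905.56)/(7187 − 4764) = 1914.17/2423 = 0.79
a = 3905.56 − 0.79(4764) = 3905.56 − 3763.56 = 142
C = 142 + 0.79(2276) = 1940.04
S = 2276 − 1940.04 = 335.96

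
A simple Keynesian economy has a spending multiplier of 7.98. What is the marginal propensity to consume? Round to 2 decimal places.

k = 1/(1 − MPC), so 1 − MPC = 1/k = 1/7.98 = 0.1253
MPC = 1 − 0.1253 = 0.87

MPC = 0.87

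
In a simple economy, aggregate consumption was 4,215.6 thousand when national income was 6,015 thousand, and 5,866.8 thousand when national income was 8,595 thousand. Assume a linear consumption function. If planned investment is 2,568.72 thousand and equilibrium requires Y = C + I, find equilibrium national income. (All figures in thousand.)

Y = 8152

MPC = (5866.8 − 4215.6)/(8595 − 6015) = 1651.2/2580 = 0.64
a = 4215.6 − 0.64(6015) = 366
Equilibrium: Y = 366 + 0.64Y + 2568.72
0.36Y = 2934.72, so Y = 2934.72/0.36 = 8152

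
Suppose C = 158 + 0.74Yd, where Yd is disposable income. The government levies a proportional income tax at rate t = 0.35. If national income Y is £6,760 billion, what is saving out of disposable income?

Yd = (1 − 0.35)(6760) = 0.65(6760) = 4394
C = 158 + 0.74(4394) = 158 + 3251.56 = 3409.56
S = Yd − C = 4394 − 3409.56 = 984.44

S = 984.44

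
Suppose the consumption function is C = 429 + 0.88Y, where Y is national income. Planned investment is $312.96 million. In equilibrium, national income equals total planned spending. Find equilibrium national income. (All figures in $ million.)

Y = C + I = 429 + 0.88Y + 312.96
Y − 0.88Y = 741.96
0.12Y = 741.96, so Y = 741.96/0.12 = 6183

Y = 6183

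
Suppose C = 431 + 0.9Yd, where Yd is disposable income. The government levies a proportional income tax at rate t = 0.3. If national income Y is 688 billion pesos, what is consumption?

C = 864.44

Yd = (1 − 0.3)(688) = 0.7(688) = 481.6
C = 431 + 0.9(481.6) = 431 + 433.44 = 864.44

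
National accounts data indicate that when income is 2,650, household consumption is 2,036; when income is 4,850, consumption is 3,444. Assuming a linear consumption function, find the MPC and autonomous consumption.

MPC = ΔC/ΔY = (3444 − 2036)/(4850 − 2650) = 1408/2200 = 0.64
a = C − MPC·Y = 2036 − 0.64(2650) = 2036 − 1696 = 340

MPC = 0.64; a = 340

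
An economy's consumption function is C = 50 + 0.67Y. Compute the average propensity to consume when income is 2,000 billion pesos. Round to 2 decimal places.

APC = 0.70

C = 50 + 0.67(2000) = 1390
APC = C/Y = 1390/2000 = 0.70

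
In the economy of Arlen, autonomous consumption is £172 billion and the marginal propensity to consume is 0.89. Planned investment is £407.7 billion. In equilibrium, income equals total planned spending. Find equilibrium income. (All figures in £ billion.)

Y = 5270

Y = C + I = 172 + 0.89Y + 407.7
Y − 0.89Y = 579.7
0.11Y = 579.7, so Y = 579.7/0.11 = 5270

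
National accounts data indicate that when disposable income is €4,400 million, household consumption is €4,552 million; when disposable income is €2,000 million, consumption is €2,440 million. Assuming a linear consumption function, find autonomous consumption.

MPC = ΔC/ΔY = (4552 − 2440)/(4400 − 2000) = 2112/2400 = 0.88
a = C − MPC·Y = 2440 − 0.88(2000) = 2440 − 1760 = 680

a = 680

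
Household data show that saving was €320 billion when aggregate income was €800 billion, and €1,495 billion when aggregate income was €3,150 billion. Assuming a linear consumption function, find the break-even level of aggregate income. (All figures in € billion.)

Y = 160

MPS = ΔS/ΔY = (1495 − 320)/(3150 − 800) = 1175/2350 = 0.5
MPC = 1 − MPS = 0.5
From S(800) = 320: −a + 0.5(800) = 320, so a = 400 − 320 = 80
Break-even (S = 0): Y = a/MPS = 80/0.5 = 160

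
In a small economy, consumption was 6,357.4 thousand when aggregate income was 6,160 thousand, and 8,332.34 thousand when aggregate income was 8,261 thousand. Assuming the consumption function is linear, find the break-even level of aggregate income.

Y = 9450

MPC = (8332.34 − 6357.4)/(8261 − 6160) = 1974.94/2101 = 0.94
a = 6357.4 − 0.94(6160) = 6357.4 − 5790.4 = 567
Break-even: Y = a/(1−MPC) = 567/0.06 = 9450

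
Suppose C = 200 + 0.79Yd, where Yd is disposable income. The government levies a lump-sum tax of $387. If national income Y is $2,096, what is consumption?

Yd = Y − T = 2096 − 387 = 1709
C = 200 + 0.79(1709) = 200 + 1350.11 = 1550.11

C = 1550.11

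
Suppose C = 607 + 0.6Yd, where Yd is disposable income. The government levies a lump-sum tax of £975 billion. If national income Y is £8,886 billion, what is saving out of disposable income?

S = 2557.4

Yd = Y − T = 8886 − 975 = 7911
C = 607 + 0.6(7911) = 607 + 4746.6 = 5353.6
S = Yd − C = 7911 − 5353.6 = 2557.4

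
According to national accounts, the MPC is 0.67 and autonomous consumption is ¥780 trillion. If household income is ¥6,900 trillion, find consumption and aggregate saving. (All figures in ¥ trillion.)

C = 780 + 0.67(6900) = 780 + 4623 = 5403
S = Y − C = 6900 − 5403 = 1497

C = 5403; S = 1497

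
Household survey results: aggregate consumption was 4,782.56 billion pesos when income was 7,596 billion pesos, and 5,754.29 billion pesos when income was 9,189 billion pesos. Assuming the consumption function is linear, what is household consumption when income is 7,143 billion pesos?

MPC = (5754.29 − 4782.56)/(9189 − 7596) = 971.73/1593 = 0.61
a = 4782.56 − 0.61(7596) = 4782.56 − 4633.56 = 149
C = 149 + 0.61(7143) = 149 + 4357.23 = 4506.23

C = 4506.23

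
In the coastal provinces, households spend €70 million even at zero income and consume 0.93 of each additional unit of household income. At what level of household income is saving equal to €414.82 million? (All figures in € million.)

S = Y − C = -70 + 0.07Y
-70 + 0.07Y = 414.82, so 0.07Y = 484.82 and Y = 6926

Y = 6926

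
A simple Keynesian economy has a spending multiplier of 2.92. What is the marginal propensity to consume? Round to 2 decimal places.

k = 1/(1 − MPC), so 1 − MPC = 1/k = 1/2.92 = 0.3425
MPC = 1 − 0.3425 = 0.66

MPC = 0.66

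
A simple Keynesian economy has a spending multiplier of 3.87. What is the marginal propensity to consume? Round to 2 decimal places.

MPC = 0.74

k = 1/(1 − MPC), so 1 − MPC = 1/k = 1/3.87 = 0.2584
MPC = 1 − 0.2584 = 0.74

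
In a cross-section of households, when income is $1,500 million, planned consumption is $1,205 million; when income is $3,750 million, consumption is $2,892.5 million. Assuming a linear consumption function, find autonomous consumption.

MPC = ΔC/ΔY = (2892.5 − 1205)/(3750 − 1500) = 1687.5/2250 = 0.75
a = C − MPC·Y = 1205 − 0.75(1500) = 1205 − 1125 = 80

a = 80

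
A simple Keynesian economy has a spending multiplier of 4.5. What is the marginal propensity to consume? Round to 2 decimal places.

k = 1/(1 − MPC), so 1 − MPC = 1/k = 1/4.5 = 0.2222
MPC = 1 − 0.2222 = 0.78

MPC = 0.78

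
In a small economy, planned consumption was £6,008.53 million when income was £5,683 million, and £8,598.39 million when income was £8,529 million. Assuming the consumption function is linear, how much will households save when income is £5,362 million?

S = -354.42

MPC = (8598.39 − 6008.53)/(8529 − 5683) = 2589.86/2846 = 0.91
a = 6008.53 − 0.91(5683) = 6008.53 − 5171.53 = 837
C = 837 + 0.91(5362) = 5716.42
S = 5362 − 5716.42 = -354.42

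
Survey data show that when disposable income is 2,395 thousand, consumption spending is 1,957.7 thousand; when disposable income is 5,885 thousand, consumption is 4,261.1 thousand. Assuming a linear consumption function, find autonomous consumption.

MPC = ΔC/ΔY = (4261.1 − 1957.7)/(5885 − 2395) = 2303.4/3490 = 0.66
a = C − MPC·Y = 1957.7 − 0.66(2395) = 1957.7 − 1580.7 = 377

a = 377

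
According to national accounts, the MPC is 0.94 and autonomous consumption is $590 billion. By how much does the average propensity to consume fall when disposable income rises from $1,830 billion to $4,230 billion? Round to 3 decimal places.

At Y = 1830: C = 590 + 0.94(1830) = 2310.2, APC = 2310.2/1830 = 1.2624
At Y = 4230: C = 4566.2, APC = 4566.2/4230 = 1.0795
Fall in APC = 1.2624 − 1.0795 = 0.1829 ≈ 0.183

ΔAPC = 0.183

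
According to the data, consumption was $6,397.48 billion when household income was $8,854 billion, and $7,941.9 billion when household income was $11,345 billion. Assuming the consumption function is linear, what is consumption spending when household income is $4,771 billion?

MPC = (7941.9 − 6397.48)/(11345 − 8854) = 1544.42/2491 = 0.62
a = 6397.48 − 0.62(8854) = 6397.48 − 5489.48 = 908
C = 908 + 0.62(4771) = 908 + 2958.02 = 3866.02

C = 3866.02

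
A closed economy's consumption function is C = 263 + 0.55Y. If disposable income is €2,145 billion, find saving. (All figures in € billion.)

S = 702.25

C = 263 + 0.55(2145) = 263 + 1179.75 = 1442.75
S = Y − C = 2145 − 1442.75 = 702.25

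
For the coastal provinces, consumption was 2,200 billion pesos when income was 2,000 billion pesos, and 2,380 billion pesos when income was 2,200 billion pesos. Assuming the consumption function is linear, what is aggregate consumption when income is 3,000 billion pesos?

MPC = (2380 − 2200)/(2200 − 2000) = 180/200 = 0.9
a = 2200 − 0.9(2000) = 2200 − 1800 = 400
C = 400 + 0.9(3000) = 400 + 2700 = 3100

C = 3100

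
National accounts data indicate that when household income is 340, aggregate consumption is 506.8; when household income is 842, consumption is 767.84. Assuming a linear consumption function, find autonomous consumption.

a = 330

MPC = ΔC/ΔY = (767.84 − 506.8)/(842 − 340) = 261.04/502 = 0.52
a = C − MPC·Y = 506.8 − 0.52(340) = 506.8 − 176.8 = 330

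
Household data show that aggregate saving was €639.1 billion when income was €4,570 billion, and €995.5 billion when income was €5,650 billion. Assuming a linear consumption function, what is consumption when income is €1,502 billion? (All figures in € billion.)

C = 1875.34

MPS = ΔS/ΔY = (995.5 − 639.1)/(5650 − 4570) = 356.4/1080 = 0.33
MPC = 1 − MPS = 0.67
Autonomous saving = 639.1 − 0.33(4570) = -869, so a = 869
C = 869 + 0.67(1502) = 869 + 1006.34 = 1875.34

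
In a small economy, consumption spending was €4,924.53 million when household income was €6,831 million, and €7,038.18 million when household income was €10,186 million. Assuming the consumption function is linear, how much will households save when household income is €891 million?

S = -291.33

MPC = (7038.18 − 4924.53)/(10186 − 6831) = 2113.65/3355 = 0.63
a = 4924.53 − 0.63(6831) = 4924.53 − 4303.53 = 621
C = 621 + 0.63(891) = 1182.33
S = 891 − 1182.33 = -291.33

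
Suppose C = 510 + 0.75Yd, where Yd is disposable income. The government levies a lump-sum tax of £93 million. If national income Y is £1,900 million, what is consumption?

C = 1865.25

Yd = Y − T = 1900 − 93 = 1807
C = 510 + 0.75(1807) = 510 + 1355.25 = 1865.25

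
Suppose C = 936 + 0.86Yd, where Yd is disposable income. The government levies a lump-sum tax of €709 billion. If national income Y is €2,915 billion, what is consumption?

C = 2833.16

Yd = Y − T = 2915 − 709 = 2206
C = 936 + 0.86(2206) = 936 + 1897.16 = 2833.16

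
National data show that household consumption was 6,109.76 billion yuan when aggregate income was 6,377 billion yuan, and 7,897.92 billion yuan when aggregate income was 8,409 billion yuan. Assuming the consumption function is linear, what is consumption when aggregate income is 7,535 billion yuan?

C = 7128.8

MPC = (7897.92 − 6109.76)/(8409 − 6377) = 1788.16/2032 = 0.88
a = 6109.76 − 0.88(6377) = 6109.76 − 5611.76 = 498
C = 498 + 0.88(7535) = 498 + 6630.8 = 7128.8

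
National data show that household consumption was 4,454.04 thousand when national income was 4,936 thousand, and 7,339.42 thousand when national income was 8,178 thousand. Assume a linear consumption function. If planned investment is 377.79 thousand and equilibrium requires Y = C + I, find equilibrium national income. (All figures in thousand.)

Y = 3989

MPC = (7339.42 − 4454.04)/(8178 − 4936) = 2885.38/3242 = 0.89
a = 4454.04 − 0.89(4936) = 61
Equilibrium: Y = 61 + 0.89Y + 377.79
0.11Y = 438.79, so Y = 438.79/0.11 = 3989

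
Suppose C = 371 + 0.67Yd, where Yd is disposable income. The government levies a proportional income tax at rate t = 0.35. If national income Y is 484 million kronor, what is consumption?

Yd = (1 − 0.35)(484) = 0.65(484) = 314.6
C = 371 + 0.67(314.6) = 371 + 210.782 = 581.782

C = 581.782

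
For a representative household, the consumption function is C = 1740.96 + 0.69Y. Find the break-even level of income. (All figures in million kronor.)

At break-even, C = Y: 1740.96 + 0.69Y = Y
0.31Y = 1740.96, so Y = 1740.96/0.31 = 5616

Y = 5616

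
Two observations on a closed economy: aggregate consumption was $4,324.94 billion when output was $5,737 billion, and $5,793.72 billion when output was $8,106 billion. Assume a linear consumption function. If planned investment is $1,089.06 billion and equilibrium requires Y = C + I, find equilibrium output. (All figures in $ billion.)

Y = 4887

MPC = (5793.72 − 4324.94)/(8106 − 5737) = 1468.78/2369 = 0.62
a = 4324.94 − 0.62(5737) = 768
Equilibrium: Y = 768 + 0.62Y + 1089.06
0.38Y = 1857.06, so Y = 1857.06/0.38 = 4887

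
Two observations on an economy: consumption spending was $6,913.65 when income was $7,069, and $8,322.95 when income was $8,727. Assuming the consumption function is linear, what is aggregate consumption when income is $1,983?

MPC = (8322.95 − 6913.65)/(8727 − 7069) = 1409.3/1658 = 0.85
a = 6913.65 − 0.85(7069) = 6913.65 − 6008.65 = 905
C = 905 + 0.85(1983) = 905 + 1685.55 = 2590.55

C = 2590.55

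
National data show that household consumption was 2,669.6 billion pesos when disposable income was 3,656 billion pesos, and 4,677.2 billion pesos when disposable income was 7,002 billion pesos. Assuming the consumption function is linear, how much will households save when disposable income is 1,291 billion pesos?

MPC = (4677.2 − 2669.6)/(7002 − 3656) = 2007.6/3346 = 0.6
a = 2669.6 − 0.6(3656) = 2669.6 − 2193.6 = 476
C = 476 + 0.6(1291) = 1250.6
S = 1291 − 1250.6 = 40.4

S = 40.4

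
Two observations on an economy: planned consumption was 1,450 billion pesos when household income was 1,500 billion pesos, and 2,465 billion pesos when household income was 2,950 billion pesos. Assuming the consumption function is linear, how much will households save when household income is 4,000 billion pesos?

S = 800

MPC = (2465 − 1450)/(2950 − 1500) = 1015/1450 = 0.7
a = 1450 − 0.7(1500) = 1450 − 1050 = 400
C = 400 + 0.7(4000) = 3200
S = 4000 − 3200 = 800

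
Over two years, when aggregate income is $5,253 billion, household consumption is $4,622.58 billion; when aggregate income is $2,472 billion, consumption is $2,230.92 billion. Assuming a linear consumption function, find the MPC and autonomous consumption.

MPC = ΔC/ΔY = (4622.58 − 2230.92)/(5253 − 2472) = 2391.66/2781 = 0.86
a = C − MPC·Y = 2230.92 − 0.86(2472) = 2230.92 − 2125.92 = 105

MPC = 0.86; a = 105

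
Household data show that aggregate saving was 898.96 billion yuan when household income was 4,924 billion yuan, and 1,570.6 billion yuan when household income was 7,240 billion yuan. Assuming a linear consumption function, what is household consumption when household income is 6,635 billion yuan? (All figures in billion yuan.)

C = 5239.85

MPS = ΔS/ΔY = (1570.6 − 898.96)/(7240 − 4924) = 671.64/2316 = 0.29
MPC = 1 − MPS = 0.71
Autonomous saving = 898.96 − 0.29(4924) = -529, so a = 529
C = 529 + 0.71(6635) = 529 + 4710.85 = 5239.85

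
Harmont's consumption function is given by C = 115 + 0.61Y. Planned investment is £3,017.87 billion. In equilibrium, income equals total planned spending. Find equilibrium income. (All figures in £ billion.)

Y = C + I = 115 + 0.61Y + 3017.87
Y − 0.61Y = 3132.87
0.39Y = 3132.87, so Y = 3132.87/0.39 = 8033

Y = 8033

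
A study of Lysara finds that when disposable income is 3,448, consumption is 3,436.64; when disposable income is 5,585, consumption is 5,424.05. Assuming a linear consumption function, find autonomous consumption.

MPC = ΔC/ΔY = (5424.05 − 3436.64)/(5585 − 3448) = 1987.41/2137 = 0.93
a = C − MPC·Y = 3436.64 − 0.93(3448) = 3436.64 − 3206.64 = 230

a = 230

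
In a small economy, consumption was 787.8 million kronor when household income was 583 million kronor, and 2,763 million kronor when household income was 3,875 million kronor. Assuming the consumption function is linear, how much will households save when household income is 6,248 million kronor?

MPC = (2763 − 787.8)/(3875 − 583) = 1975.2/3292 = 0.6
a = 787.8 − 0.6(583) = 787.8 − 349.8 = 438
C = 438 + 0.6(6248) = 4186.8
S = 6248 − 4186.8 = 2061.2

S = 2061.2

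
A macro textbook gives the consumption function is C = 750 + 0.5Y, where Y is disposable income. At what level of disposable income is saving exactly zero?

Y = 1500

At break-even, C = Y: 750 + 0.5Y = Y
0.5Y = 750, so Y = 750/0.5 = 1500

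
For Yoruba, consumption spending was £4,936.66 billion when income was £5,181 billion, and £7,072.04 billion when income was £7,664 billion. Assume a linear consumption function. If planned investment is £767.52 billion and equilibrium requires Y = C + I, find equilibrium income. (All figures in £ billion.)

Y = 8918

MPC = (7072.04 − 4936.66)/(7664 − 5181) = 2135.38/2483 = 0.86
a = 4936.66 − 0.86(5181) = 481
Equilibrium: Y = 481 + 0.86Y + 767.52
0.14Y = 1248.52, so Y = 1248.52/0.14 = 8918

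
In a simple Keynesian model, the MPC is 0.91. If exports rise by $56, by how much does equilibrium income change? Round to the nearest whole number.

The multiplier is 1/(1 − MPC) = 1/0.09.
ΔY = 56/0.09 = 622.22 ≈ 622

ΔY ≈ 622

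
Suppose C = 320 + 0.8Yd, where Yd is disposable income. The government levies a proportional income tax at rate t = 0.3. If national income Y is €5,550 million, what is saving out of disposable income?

S = 457

Yd = (1 − 0.3)(5550) = 0.7(5550) = 3885
C = 320 + 0.8(3885) = 320 + 3108 = 3428
S = Yd − C = 3885 − 3428 = 457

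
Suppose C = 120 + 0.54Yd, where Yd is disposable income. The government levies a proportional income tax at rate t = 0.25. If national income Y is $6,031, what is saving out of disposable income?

Yd = (1 − 0.25)(6031) = 0.75(6031) = 4523.25
C = 120 + 0.54(4523.25) = 120 + 2442.555 = 2562.555
S = Yd − C = 4523.25 − 2562.555 = 1960.695

S = 1960.695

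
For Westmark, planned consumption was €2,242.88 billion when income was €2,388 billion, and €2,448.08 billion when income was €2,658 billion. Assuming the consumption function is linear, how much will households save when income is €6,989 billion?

S = 1249.36

MPC = (2448.08 − 2242.88)/(2658 − 2388) = 205.2/270 = 0.76
a = 2242.88 − 0.76(2388) = 2242.88 − 1814.88 = 428
C = 428 + 0.76(6989) = 5739.64
S = 6989 − 5739.64 = 1249.36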